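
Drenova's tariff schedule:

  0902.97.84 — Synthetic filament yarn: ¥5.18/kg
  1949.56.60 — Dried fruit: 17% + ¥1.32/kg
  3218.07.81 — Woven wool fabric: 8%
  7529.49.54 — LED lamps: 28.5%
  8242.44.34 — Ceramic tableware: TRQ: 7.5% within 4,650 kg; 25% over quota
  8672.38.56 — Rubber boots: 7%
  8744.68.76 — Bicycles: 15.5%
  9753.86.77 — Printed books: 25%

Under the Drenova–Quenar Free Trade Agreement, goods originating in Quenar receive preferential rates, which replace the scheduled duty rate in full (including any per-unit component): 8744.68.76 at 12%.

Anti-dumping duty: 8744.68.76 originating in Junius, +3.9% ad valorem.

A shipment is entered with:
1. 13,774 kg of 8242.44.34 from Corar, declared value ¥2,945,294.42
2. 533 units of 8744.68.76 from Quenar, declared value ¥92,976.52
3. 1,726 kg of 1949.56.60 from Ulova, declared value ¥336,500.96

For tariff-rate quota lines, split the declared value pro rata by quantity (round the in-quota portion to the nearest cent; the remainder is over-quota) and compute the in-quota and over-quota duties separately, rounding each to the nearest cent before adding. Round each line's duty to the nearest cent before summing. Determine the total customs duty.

¥632,960.10

Line 1 (8242.44.34, Corar, 13,774 kg, ¥2,945,294.42):
Code 8242.44.34 is under a tariff-rate quota (threshold 4,650 kg). In-quota: 4,650 kg at 7.5%; over-quota: 9,124 kg at 25%.
Pro-rata value split: in-quota = ¥2,945,294.42 × 4,650/13,774 = ¥994,309.50; over-quota = ¥2,945,294.42 − ¥994,309.50 = ¥1,950,984.92.
In-quota duty = ¥994,309.50 × 7.5% = ¥74,573.21. Over-quota duty = ¥1,950,984.92 × 25% = ¥487,746.23.
Line duty = ¥74,573.21 + ¥487,746.23 = ¥562,319.44.
Line 2 (8744.68.76, Quenar, 533 units, ¥92,976.52):
Base rate for 8744.68.76 is 15.5%.
Origin Quenar qualifies under the Drenova–Quenar agreement and 8744.68.76 is covered: preferential rate 12% applies instead.
The additional-duty order on 8744.68.76 targets Junius, not Quenar; it does not apply.
Duty = ¥92,976.52 × 12% = ¥11,157.18.
Line 3 (1949.56.60, Ulova, 1,726 kg, ¥336,500.96):
Base rate for 1949.56.60 is 17% + ¥1.32/kg.
Duty = ¥336,500.96 × 17% + 1,726 × ¥1.32 = ¥59,483.48.
Total = ¥562,319.44 + ¥11,157.18 + ¥59,483.48 = ¥632,960.10.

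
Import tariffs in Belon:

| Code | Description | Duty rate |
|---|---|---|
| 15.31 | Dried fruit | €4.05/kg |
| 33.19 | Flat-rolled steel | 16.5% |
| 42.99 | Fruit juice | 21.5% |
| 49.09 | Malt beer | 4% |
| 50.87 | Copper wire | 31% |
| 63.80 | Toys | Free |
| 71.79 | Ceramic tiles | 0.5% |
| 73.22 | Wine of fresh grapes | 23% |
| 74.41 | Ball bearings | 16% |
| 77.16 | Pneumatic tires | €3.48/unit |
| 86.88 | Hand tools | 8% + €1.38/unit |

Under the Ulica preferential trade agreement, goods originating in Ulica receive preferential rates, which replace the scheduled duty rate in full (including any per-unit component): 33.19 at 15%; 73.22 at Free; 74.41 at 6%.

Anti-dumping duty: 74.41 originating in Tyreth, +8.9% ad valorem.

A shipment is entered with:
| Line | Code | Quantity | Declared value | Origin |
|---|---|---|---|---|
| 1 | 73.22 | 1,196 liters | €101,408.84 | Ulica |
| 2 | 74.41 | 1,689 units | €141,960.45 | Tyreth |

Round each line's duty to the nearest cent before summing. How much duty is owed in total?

€35,348.15

Line 1 (73.22, Ulica, 1,196 liters, €101,408.84):
Base rate for 73.22 is 23%.
Origin Ulica qualifies under the Belon–Ulica agreement and 73.22 is covered: preferential rate Free applies instead.
Duty = €101,408.84 × 0% = €0.00.
Line 2 (74.41, Tyreth, 1,689 units, €141,960.45):
Base rate for 74.41 is 16%.
74.41 has an FTA preferential rate, but origin Tyreth is not Ulica; base rate stands.
Additional duty on 74.41 from Tyreth: +8.9%. Applied ad valorem rate: 16% + 8.9% = 24.9%.
Duty = €141,960.45 × 24.9% = €35,348.15.
Total = €0.00 + €35,348.15 = €35,348.15.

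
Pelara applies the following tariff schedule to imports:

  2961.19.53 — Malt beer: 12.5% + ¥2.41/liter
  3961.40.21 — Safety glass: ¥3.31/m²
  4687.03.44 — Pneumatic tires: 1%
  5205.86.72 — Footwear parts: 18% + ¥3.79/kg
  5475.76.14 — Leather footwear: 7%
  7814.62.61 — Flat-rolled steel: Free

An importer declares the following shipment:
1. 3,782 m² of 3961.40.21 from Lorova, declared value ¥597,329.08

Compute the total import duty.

¥12,518.42

Line 1 (3961.40.21, Lorova, 3,782 m², ¥597,329.08):
Base rate for 3961.40.21 is ¥3.31/m².
Duty = 3,782 × ¥3.31 = ¥12,518.42.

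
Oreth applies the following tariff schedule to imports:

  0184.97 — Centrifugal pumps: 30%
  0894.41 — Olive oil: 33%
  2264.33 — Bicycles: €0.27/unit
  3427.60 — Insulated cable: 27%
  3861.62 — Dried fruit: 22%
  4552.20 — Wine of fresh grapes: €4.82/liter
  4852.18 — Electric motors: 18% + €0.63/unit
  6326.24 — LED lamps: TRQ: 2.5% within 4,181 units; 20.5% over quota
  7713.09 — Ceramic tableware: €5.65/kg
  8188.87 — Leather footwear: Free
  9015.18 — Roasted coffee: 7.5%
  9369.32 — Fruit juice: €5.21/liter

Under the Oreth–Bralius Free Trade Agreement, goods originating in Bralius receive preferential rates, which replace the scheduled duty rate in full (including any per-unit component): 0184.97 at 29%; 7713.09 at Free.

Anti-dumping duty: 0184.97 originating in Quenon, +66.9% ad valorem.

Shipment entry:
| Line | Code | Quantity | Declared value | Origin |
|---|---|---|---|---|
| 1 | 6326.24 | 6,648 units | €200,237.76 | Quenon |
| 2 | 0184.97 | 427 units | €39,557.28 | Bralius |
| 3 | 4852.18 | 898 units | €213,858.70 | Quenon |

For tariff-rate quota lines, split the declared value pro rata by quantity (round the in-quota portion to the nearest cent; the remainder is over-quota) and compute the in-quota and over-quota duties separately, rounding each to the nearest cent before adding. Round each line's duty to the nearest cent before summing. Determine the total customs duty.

Line 1 (6326.24, Quenon, 6,648 units, €200,237.76):
Code 6326.24 is under a tariff-rate quota (threshold 4,181 units). In-quota: 4,181 units at 2.5%; over-quota: 2,467 units at 20.5%.
Pro-rata value split: in-quota = €200,237.76 × 4,181/6,648 = €125,931.72; over-quota = €200,237.76 − €125,931.72 = €74,306.04.
In-quota duty = €125,931.72 × 2.5% = €3,148.29. Over-quota duty = €74,306.04 × 20.5% = €15,232.74.
Line duty = €3,148.29 + €15,232.74 = €18,381.03.
Line 2 (0184.97, Bralius, 427 units, €39,557.28):
Base rate for 0184.97 is 30%.
Origin Bralius qualifies under the Oreth–Bralius agreement and 0184.97 is covered: preferential rate 29% applies instead.
The additional-duty order on 0184.97 targets Quenon, not Bralius; it does not apply.
Duty = €39,557.28 × 29% = €11,471.61.
Line 3 (4852.18, Quenon, 898 units, €213,858.70):
Base rate for 4852.18 is 18% + €0.63/unit.
Duty = €213,858.70 × 18% + 898 × €0.63 = €39,060.31.
Total = €18,381.03 + €11,471.61 + €39,060.31 = €68,912.95.

€68,912.95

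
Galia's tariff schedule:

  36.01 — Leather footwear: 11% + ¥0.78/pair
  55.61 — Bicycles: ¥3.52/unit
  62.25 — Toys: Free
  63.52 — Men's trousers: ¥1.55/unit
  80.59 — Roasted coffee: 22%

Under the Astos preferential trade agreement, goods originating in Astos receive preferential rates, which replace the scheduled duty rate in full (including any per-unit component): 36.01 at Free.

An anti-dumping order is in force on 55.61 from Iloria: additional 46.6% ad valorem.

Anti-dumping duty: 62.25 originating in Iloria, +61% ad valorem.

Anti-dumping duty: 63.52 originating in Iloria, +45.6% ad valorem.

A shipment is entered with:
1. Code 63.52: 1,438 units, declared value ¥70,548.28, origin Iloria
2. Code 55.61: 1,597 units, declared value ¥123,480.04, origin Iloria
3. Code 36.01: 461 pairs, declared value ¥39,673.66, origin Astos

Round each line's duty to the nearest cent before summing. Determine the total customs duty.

¥97,562.06

Line 1 (63.52, Iloria, 1,438 units, ¥70,548.28):
Base rate for 63.52 is ¥1.55/unit.
Additional duty on 63.52 from Iloria: +45.6% ad valorem. Applied ad valorem rate = 45.6%.
Duty = ¥70,548.28 × 45.6% + 1,438 × ¥1.55 = ¥34,398.92.
Line 2 (55.61, Iloria, 1,597 units, ¥123,480.04):
Base rate for 55.61 is ¥3.52/unit.
Additional duty on 55.61 from Iloria: +46.6% ad valorem. Applied ad valorem rate = 46.6%.
Duty = ¥123,480.04 × 46.6% + 1,597 × ¥3.52 = ¥63,163.14.
Line 3 (36.01, Astos, 461 pairs, ¥39,673.66):
Base rate for 36.01 is 11% + ¥0.78/pair.
Origin Astos qualifies under the Galia–Astos agreement and 36.01 is covered: preferential rate Free applies instead.
Duty = ¥39,673.66 × 0% = ¥0.00.
Total = ¥34,398.92 + ¥63,163.14 + ¥0.00 = ¥97,562.06.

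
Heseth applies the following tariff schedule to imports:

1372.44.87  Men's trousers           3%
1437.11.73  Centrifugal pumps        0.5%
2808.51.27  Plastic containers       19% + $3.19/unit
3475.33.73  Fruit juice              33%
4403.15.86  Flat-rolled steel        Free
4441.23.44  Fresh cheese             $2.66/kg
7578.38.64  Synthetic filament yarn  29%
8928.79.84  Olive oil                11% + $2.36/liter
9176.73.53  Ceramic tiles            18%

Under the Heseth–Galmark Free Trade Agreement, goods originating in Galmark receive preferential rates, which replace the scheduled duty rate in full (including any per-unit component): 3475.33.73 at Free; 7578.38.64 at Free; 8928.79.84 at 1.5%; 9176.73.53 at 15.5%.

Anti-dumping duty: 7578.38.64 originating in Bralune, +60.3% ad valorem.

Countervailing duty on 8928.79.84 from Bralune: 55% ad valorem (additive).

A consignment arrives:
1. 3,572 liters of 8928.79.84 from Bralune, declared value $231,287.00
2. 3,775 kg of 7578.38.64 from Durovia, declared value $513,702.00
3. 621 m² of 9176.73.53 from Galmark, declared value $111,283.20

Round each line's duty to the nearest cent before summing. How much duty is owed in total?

Line 1 (8928.79.84, Bralune, 3,572 liters, $231,287.00):
Base rate for 8928.79.84 is 11% + $2.36/liter.
8928.79.84 has an FTA preferential rate, but origin Bralune is not Galmark; base rate stands.
Additional duty on 8928.79.84 from Bralune: +55%. Applied ad valorem rate: 11% + 55% = 66%.
Duty = $231,287.00 × 66% + 3,572 × $2.36 = $161,079.34.
Line 2 (7578.38.64, Durovia, 3,775 kg, $513,702.00):
Base rate for 7578.38.64 is 29%.
7578.38.64 has an FTA preferential rate, but origin Durovia is not Galmark; base rate stands.
The additional-duty order on 7578.38.64 targets Bralune, not Durovia; it does not apply.
Duty = $513,702.00 × 29% = $148,973.58.
Line 3 (9176.73.53, Galmark, 621 m², $111,283.20):
Base rate for 9176.73.53 is 18%.
Origin Galmark qualifies under the Heseth–Galmark agreement and 9176.73.53 is covered: preferential rate 15.5% applies instead.
Duty = $111,283.20 × 15.5% = $17,248.90.
Total = $161,079.34 + $148,973.58 + $17,248.90 = $327,301.82.

$327,301.82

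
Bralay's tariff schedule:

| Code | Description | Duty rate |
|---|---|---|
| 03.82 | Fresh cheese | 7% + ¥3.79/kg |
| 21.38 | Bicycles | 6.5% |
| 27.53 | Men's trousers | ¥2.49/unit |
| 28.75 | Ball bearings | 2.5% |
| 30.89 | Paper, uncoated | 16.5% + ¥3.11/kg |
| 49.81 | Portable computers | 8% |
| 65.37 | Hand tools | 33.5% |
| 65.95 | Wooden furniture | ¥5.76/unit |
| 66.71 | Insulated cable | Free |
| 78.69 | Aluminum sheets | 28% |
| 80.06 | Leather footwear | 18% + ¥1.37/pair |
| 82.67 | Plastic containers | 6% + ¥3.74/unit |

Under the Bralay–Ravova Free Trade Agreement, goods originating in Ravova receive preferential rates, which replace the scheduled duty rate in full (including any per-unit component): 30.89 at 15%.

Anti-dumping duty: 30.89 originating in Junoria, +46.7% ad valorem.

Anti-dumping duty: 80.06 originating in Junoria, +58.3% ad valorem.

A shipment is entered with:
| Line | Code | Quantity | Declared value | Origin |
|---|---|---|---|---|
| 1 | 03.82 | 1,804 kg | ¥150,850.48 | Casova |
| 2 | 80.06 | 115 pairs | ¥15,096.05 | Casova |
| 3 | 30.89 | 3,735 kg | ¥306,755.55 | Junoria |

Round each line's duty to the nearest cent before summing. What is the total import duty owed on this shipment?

¥225,756.89

Line 1 (03.82, Casova, 1,804 kg, ¥150,850.48):
Base rate for 03.82 is 7% + ¥3.79/kg.
Duty = ¥150,850.48 × 7% + 1,804 × ¥3.79 = ¥17,396.69.
Line 2 (80.06, Casova, 115 pairs, ¥15,096.05):
Base rate for 80.06 is 18% + ¥1.37/pair.
The additional-duty order on 80.06 targets Junoria, not Casova; it does not apply.
Duty = ¥15,096.05 × 18% + 115 × ¥1.37 = ¥2,874.84.
Line 3 (30.89, Junoria, 3,735 kg, ¥306,755.55):
Base rate for 30.89 is 16.5% + ¥3.11/kg.
30.89 has an FTA preferential rate, but origin Junoria is not Ravova; base rate stands.
Additional duty on 30.89 from Junoria: +46.7%. Applied ad valorem rate: 16.5% + 46.7% = 63.2%.
Duty = ¥306,755.55 × 63.2% + 3,735 × ¥3.11 = ¥205,485.36.
Total = ¥17,396.69 + ¥2,874.84 + ¥205,485.36 = ¥225,756.89.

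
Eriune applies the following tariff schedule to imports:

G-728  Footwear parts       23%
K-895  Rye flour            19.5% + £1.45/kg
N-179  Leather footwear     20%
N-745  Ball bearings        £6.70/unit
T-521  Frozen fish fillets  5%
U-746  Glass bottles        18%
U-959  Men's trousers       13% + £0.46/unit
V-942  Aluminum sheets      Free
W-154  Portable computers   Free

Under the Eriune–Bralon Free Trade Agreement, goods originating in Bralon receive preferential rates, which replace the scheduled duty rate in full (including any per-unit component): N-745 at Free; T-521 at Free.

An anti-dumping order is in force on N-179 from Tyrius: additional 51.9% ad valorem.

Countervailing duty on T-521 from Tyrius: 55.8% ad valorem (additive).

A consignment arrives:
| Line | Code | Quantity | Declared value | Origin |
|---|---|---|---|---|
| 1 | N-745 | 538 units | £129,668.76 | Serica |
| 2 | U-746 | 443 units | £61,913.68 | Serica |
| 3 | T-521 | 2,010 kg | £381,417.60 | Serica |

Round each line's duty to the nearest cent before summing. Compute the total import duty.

Line 1 (N-745, Serica, 538 units, £129,668.76):
Base rate for N-745 is £6.70/unit.
N-745 has an FTA preferential rate, but origin Serica is not Bralon; base rate stands.
Duty = 538 × £6.70 = £3,604.60.
Line 2 (U-746, Serica, 443 units, £61,913.68):
Base rate for U-746 is 18%.
Duty = £61,913.68 × 18% = £11,144.46.
Line 3 (T-521, Serica, 2,010 kg, £381,417.60):
Base rate for T-521 is 5%.
T-521 has an FTA preferential rate, but origin Serica is not Bralon; base rate stands.
The additional-duty order on T-521 targets Tyrius, not Serica; it does not apply.
Duty = £381,417.60 × 5% = £19,070.88.
Total = £3,604.60 + £11,144.46 + £19,070.88 = £33,819.94.

£33,819.94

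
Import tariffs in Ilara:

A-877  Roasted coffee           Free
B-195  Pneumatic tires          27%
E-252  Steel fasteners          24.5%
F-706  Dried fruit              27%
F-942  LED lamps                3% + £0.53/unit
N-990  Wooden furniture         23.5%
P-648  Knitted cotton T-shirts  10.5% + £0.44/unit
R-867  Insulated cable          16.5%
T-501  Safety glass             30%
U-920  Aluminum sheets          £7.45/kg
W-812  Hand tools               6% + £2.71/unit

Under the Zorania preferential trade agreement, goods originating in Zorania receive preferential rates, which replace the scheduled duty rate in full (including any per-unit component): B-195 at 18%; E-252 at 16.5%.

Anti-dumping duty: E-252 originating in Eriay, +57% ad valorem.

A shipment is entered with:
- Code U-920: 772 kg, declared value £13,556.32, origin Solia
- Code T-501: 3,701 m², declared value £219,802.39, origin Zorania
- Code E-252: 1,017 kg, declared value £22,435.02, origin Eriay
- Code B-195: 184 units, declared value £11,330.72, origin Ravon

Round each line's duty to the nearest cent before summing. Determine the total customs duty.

Line 1 (U-920, Solia, 772 kg, £13,556.32):
Base rate for U-920 is £7.45/kg.
Duty = 772 × £7.45 = £5,751.40.
Line 2 (T-501, Zorania, 3,701 m², £219,802.39):
Base rate for T-501 is 30%.
Origin Zorania is the FTA partner but T-501 is not on the preference list; base rate stands.
Duty = £219,802.39 × 30% = £65,940.72.
Line 3 (E-252, Eriay, 1,017 kg, £22,435.02):
Base rate for E-252 is 24.5%.
E-252 has an FTA preferential rate, but origin Eriay is not Zorania; base rate stands.
Additional duty on E-252 from Eriay: +57%. Applied ad valorem rate: 24.5% + 57% = 81.5%.
Duty = £22,435.02 × 81.5% = £18,284.54.
Line 4 (B-195, Ravon, 184 units, £11,330.72):
Base rate for B-195 is 27%.
B-195 has an FTA preferential rate, but origin Ravon is not Zorania; base rate stands.
Duty = £11,330.72 × 27% = £3,059.29.
Total = £5,751.40 + £65,940.72 + £18,284.54 + £3,059.29 = £93,035.95.

£93,035.95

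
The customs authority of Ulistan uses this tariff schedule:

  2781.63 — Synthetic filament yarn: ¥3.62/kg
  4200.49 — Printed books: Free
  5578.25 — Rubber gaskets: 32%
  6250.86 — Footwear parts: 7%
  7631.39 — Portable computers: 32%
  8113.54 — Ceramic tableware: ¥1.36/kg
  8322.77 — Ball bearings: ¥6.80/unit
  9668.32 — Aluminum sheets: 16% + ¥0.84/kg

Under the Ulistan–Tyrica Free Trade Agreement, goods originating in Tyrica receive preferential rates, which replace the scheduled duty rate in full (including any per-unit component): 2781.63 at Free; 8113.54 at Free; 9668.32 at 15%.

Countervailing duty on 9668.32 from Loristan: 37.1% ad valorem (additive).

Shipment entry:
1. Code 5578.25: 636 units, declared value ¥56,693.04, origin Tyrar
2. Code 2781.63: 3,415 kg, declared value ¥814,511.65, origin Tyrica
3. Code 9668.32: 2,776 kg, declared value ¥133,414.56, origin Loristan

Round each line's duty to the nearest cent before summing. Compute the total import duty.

¥91,316.74

Line 1 (5578.25, Tyrar, 636 units, ¥56,693.04):
Base rate for 5578.25 is 32%.
Duty = ¥56,693.04 × 32% = ¥18,141.77.
Line 2 (2781.63, Tyrica, 3,415 kg, ¥814,511.65):
Base rate for 2781.63 is ¥3.62/kg.
Origin Tyrica qualifies under the Ulistan–Tyrica agreement and 2781.63 is covered: preferential rate Free applies instead.
Duty = ¥814,511.65 × 0% = ¥0.00.
Line 3 (9668.32, Loristan, 2,776 kg, ¥133,414.56):
Base rate for 9668.32 is 16% + ¥0.84/kg.
9668.32 has an FTA preferential rate, but origin Loristan is not Tyrica; base rate stands.
Additional duty on 9668.32 from Loristan: +37.1%. Applied ad valorem rate: 16% + 37.1% = 53.1%.
Duty = ¥133,414.56 × 53.1% + 2,776 × ¥0.84 = ¥73,174.97.
Total = ¥18,141.77 + ¥0.00 + ¥73,174.97 = ¥91,316.74.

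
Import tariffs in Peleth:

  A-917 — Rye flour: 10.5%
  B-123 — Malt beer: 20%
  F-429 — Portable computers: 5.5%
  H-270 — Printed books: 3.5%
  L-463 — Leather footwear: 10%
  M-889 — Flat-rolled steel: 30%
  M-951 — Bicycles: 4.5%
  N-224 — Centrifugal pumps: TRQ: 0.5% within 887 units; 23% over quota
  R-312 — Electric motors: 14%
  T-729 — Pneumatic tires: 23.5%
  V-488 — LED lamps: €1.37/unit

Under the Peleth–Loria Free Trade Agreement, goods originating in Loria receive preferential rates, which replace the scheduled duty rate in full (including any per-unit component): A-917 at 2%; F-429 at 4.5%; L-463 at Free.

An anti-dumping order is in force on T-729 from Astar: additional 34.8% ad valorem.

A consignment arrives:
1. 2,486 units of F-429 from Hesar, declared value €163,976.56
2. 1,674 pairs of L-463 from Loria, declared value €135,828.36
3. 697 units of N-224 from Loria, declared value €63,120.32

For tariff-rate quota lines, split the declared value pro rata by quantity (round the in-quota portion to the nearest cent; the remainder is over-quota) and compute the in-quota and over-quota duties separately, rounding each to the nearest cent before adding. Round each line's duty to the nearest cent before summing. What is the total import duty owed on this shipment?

€9,334.31

Line 1 (F-429, Hesar, 2,486 units, €163,976.56):
Base rate for F-429 is 5.5%.
F-429 has an FTA preferential rate, but origin Hesar is not Loria; base rate stands.
Duty = €163,976.56 × 5.5% = €9,018.71.
Line 2 (L-463, Loria, 1,674 pairs, €135,828.36):
Base rate for L-463 is 10%.
Origin Loria qualifies under the Peleth–Loria agreement and L-463 is covered: preferential rate Free applies instead.
Duty = €135,828.36 × 0% = €0.00.
Line 3 (N-224, Loria, 697 units, €63,120.32):
Code N-224 is under a tariff-rate quota (threshold 887 units). Quantity 697 units is within the quota, so the in-quota rate 0.5% applies to the full value.
Duty = €63,120.32 × 0.5% = €315.60.
Total = €9,018.71 + €0.00 + €315.60 = €9,334.31.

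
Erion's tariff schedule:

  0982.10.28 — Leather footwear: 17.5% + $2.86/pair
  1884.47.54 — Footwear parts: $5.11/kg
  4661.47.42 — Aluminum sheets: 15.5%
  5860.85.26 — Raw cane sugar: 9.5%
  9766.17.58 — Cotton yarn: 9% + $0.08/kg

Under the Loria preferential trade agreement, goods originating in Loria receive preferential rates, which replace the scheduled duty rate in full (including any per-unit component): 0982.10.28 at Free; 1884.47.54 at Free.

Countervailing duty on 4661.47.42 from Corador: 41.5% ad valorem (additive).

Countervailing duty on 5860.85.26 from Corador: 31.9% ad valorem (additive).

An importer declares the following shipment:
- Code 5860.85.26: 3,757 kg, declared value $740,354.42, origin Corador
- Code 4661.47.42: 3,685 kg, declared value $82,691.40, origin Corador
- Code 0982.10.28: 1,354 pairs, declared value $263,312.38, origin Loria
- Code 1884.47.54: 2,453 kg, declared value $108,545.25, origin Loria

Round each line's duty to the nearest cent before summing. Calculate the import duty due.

$353,640.83

Line 1 (5860.85.26, Corador, 3,757 kg, $740,354.42):
Base rate for 5860.85.26 is 9.5%.
Additional duty on 5860.85.26 from Corador: +31.9%. Applied ad valorem rate: 9.5% + 31.9% = 41.4%.
Duty = $740,354.42 × 41.4% = $306,506.73.
Line 2 (4661.47.42, Corador, 3,685 kg, $82,691.40):
Base rate for 4661.47.42 is 15.5%.
Additional duty on 4661.47.42 from Corador: +41.5%. Applied ad valorem rate: 15.5% + 41.5% = 57%.
Duty = $82,691.40 × 57% = $47,134.10.
Line 3 (0982.10.28, Loria, 1,354 pairs, $263,312.38):
Base rate for 0982.10.28 is 17.5% + $2.86/pair.
Origin Loria qualifies under the Erion–Loria agreement and 0982.10.28 is covered: preferential rate Free applies instead.
Duty = $263,312.38 × 0% = $0.00.
Line 4 (1884.47.54, Loria, 2,453 kg, $108,545.25):
Base rate for 1884.47.54 is $5.11/kg.
Origin Loria qualifies under the Erion–Loria agreement and 1884.47.54 is covered: preferential rate Free applies instead.
Duty = $108,545.25 × 0% = $0.00.
Total = $306,506.73 + $47,134.10 + $0.00 + $0.00 = $353,640.83.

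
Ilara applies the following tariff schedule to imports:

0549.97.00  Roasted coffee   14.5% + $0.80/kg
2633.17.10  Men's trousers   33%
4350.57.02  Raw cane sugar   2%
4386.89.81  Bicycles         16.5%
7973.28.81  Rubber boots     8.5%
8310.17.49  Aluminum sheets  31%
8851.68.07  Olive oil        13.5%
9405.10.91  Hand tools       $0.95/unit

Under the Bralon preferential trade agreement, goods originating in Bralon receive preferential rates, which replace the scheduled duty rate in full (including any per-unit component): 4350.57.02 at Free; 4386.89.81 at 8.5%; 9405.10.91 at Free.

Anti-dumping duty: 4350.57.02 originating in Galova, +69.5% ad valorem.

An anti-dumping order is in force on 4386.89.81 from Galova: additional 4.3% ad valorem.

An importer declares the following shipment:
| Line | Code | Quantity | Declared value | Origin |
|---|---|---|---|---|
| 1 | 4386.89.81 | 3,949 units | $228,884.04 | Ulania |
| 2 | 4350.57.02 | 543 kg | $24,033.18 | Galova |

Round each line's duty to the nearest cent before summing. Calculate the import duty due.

Line 1 (4386.89.81, Ulania, 3,949 units, $228,884.04):
Base rate for 4386.89.81 is 16.5%.
4386.89.81 has an FTA preferential rate, but origin Ulania is not Bralon; base rate stands.
The additional-duty order on 4386.89.81 targets Galova, not Ulania; it does not apply.
Duty = $228,884.04 × 16.5% = $37,765.87.
Line 2 (4350.57.02, Galova, 543 kg, $24,033.18):
Base rate for 4350.57.02 is 2%.
4350.57.02 has an FTA preferential rate, but origin Galova is not Bralon; base rate stands.
Additional duty on 4350.57.02 from Galova: +69.5%. Applied ad valorem rate: 2% + 69.5% = 71.5%.
Duty = $24,033.18 × 71.5% = $17,183.72.
Total = $37,765.87 + $17,183.72 = $54,949.59.

$54,949.59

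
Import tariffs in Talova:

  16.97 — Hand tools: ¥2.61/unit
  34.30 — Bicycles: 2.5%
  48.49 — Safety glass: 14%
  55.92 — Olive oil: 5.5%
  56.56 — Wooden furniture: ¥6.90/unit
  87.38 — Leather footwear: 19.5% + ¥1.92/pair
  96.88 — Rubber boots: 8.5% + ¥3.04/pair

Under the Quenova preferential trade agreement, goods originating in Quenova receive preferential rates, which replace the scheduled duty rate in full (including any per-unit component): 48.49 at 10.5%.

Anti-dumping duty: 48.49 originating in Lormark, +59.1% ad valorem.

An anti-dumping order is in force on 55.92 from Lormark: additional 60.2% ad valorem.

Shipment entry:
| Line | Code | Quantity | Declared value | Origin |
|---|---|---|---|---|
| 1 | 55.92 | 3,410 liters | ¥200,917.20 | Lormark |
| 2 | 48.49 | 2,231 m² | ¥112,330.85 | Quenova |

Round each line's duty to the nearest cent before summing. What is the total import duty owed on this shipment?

Line 1 (55.92, Lormark, 3,410 liters, ¥200,917.20):
Base rate for 55.92 is 5.5%.
Additional duty on 55.92 from Lormark: +60.2%. Applied ad valorem rate: 5.5% + 60.2% = 65.7%.
Duty = ¥200,917.20 × 65.7% = ¥132,002.60.
Line 2 (48.49, Quenova, 2,231 m², ¥112,330.85):
Base rate for 48.49 is 14%.
Origin Quenova qualifies under the Talova–Quenova agreement and 48.49 is covered: preferential rate 10.5% applies instead.
The additional-duty order on 48.49 targets Lormark, not Quenova; it does not apply.
Duty = ¥112,330.85 × 10.5% = ¥11,794.74.
Total = ¥132,002.60 + ¥11,794.74 = ¥143,797.34.

¥143,797.34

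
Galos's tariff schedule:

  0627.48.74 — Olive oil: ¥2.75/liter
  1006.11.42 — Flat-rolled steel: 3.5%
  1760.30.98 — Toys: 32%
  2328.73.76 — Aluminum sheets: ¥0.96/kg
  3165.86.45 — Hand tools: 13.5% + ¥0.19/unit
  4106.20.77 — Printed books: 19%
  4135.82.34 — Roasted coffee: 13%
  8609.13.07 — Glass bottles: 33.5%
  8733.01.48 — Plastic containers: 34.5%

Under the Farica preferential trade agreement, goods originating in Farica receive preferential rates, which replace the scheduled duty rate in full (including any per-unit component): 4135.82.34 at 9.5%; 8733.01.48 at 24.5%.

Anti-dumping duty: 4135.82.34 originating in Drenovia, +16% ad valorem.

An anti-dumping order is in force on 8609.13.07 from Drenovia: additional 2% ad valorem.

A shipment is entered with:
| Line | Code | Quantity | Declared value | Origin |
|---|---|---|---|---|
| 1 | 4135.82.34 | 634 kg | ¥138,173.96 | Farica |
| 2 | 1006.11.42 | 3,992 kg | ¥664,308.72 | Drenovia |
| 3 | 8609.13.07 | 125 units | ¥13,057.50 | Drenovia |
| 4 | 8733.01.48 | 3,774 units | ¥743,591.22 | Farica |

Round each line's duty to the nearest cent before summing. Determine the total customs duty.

¥223,192.60

Line 1 (4135.82.34, Farica, 634 kg, ¥138,173.96):
Base rate for 4135.82.34 is 13%.
Origin Farica qualifies under the Galos–Farica agreement and 4135.82.34 is covered: preferential rate 9.5% applies instead.
The additional-duty order on 4135.82.34 targets Drenovia, not Farica; it does not apply.
Duty = ¥138,173.96 × 9.5% = ¥13,126.53.
Line 2 (1006.11.42, Drenovia, 3,992 kg, ¥664,308.72):
Base rate for 1006.11.42 is 3.5%.
Duty = ¥664,308.72 × 3.5% = ¥23,250.81.
Line 3 (8609.13.07, Drenovia, 125 units, ¥13,057.50):
Base rate for 8609.13.07 is 33.5%.
Additional duty on 8609.13.07 from Drenovia: +2%. Applied ad valorem rate: 33.5% + 2% = 35.5%.
Duty = ¥13,057.50 × 35.5% = ¥4,635.41.
Line 4 (8733.01.48, Farica, 3,774 units, ¥743,591.22):
Base rate for 8733.01.48 is 34.5%.
Origin Farica qualifies under the Galos–Farica agreement and 8733.01.48 is covered: preferential rate 24.5% applies instead.
Duty = ¥743,591.22 × 24.5% = ¥182,179.85.
Total = ¥13,126.53 + ¥23,250.81 + ¥4,635.41 + ¥182,179.85 = ¥223,192.60.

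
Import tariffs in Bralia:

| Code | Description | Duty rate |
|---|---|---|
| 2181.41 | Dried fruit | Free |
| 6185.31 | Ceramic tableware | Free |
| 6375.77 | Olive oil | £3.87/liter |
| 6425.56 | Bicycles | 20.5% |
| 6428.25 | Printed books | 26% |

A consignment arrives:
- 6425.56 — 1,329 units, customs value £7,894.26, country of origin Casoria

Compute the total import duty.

Line 1 (6425.56, Casoria, 1,329 units, £7,894.26):
Base rate for 6425.56 is 20.5%.
Duty = £7,894.26 × 20.5% = £1,618.32.

£1,618.32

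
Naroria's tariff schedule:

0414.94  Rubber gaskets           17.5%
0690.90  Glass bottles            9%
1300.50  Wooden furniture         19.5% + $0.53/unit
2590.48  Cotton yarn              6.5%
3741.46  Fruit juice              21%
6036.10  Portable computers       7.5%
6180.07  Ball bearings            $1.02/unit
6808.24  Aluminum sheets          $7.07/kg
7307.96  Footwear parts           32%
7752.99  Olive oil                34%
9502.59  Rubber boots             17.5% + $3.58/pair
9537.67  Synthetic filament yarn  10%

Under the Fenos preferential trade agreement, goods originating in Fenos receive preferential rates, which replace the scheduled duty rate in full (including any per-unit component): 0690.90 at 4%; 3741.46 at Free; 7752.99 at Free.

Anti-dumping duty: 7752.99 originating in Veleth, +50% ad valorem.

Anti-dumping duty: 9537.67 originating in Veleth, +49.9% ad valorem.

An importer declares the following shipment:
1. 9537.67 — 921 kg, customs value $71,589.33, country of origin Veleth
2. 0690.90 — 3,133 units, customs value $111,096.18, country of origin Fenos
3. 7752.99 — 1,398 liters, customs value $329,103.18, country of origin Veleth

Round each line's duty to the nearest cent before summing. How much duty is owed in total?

Line 1 (9537.67, Veleth, 921 kg, $71,589.33):
Base rate for 9537.67 is 10%.
Additional duty on 9537.67 from Veleth: +49.9%. Applied ad valorem rate: 10% + 49.9% = 59.9%.
Duty = $71,589.33 × 59.9% = $42,882.01.
Line 2 (0690.90, Fenos, 3,133 units, $111,096.18):
Base rate for 0690.90 is 9%.
Origin Fenos qualifies under the Naroria–Fenos agreement and 0690.90 is covered: preferential rate 4% applies instead.
Duty = $111,096.18 × 4% = $4,443.85.
Line 3 (7752.99, Veleth, 1,398 liters, $329,103.18):
Base rate for 7752.99 is 34%.
7752.99 has an FTA preferential rate, but origin Veleth is not Fenos; base rate stands.
Additional duty on 7752.99 from Veleth: +50%. Applied ad valorem rate: 34% + 50% = 84%.
Duty = $329,103.18 × 84% = $276,446.67.
Total = $42,882.01 + $4,443.85 + $276,446.67 = $323,772.53.

$323,772.53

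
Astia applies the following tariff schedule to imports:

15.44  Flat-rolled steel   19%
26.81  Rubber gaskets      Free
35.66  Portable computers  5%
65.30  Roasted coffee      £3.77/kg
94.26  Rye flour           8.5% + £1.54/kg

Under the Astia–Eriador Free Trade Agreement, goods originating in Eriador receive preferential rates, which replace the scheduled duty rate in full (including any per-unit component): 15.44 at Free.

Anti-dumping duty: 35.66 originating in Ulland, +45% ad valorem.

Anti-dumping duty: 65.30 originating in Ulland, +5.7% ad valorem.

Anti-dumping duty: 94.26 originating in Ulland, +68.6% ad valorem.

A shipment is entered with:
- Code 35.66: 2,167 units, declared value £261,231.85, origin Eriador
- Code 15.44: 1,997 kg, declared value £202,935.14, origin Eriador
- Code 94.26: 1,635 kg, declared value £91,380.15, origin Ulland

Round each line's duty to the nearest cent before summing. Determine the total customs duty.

Line 1 (35.66, Eriador, 2,167 units, £261,231.85):
Base rate for 35.66 is 5%.
Origin Eriador is the FTA partner but 35.66 is not on the preference list; base rate stands.
The additional-duty order on 35.66 targets Ulland, not Eriador; it does not apply.
Duty = £261,231.85 × 5% = £13,061.59.
Line 2 (15.44, Eriador, 1,997 kg, £202,935.14):
Base rate for 15.44 is 19%.
Origin Eriador qualifies under the Astia–Eriador agreement and 15.44 is covered: preferential rate Free applies instead.
Duty = £202,935.14 × 0% = £0.00.
Line 3 (94.26, Ulland, 1,635 kg, £91,380.15):
Base rate for 94.26 is 8.5% + £1.54/kg.
Additional duty on 94.26 from Ulland: +68.6%. Applied ad valorem rate: 8.5% + 68.6% = 77.1%.
Duty = £91,380.15 × 77.1% + 1,635 × £1.54 = £72,972.00.
Total = £13,061.59 + £0.00 + £72,972.00 = £86,033.59.

£86,033.59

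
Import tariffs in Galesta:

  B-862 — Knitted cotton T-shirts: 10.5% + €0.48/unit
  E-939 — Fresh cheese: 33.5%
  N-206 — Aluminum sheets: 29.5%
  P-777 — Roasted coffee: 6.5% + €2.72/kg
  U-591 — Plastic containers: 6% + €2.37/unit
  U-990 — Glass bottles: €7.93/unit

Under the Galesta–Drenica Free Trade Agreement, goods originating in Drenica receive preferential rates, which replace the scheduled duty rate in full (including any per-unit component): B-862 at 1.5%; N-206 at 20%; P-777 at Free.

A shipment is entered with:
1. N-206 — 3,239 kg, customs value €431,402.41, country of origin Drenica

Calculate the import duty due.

€86,280.48

Line 1 (N-206, Drenica, 3,239 kg, €431,402.41):
Base rate for N-206 is 29.5%.
Origin Drenica qualifies under the Galesta–Drenica agreement and N-206 is covered: preferential rate 20% applies instead.
Duty = €431,402.41 × 20% = €86,280.48.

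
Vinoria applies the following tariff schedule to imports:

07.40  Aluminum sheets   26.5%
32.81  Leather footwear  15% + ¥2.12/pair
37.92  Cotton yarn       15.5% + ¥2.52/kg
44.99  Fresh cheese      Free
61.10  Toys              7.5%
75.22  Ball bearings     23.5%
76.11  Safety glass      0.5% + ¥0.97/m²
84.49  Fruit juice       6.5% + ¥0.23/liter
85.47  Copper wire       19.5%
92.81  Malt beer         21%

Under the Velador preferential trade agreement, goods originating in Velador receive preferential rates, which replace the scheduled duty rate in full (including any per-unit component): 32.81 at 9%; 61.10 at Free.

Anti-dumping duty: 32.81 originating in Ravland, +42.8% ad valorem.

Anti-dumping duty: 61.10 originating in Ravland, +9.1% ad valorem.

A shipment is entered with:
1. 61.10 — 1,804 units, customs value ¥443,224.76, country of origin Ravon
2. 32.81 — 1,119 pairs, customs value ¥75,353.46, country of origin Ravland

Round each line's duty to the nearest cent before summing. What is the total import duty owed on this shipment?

Line 1 (61.10, Ravon, 1,804 units, ¥443,224.76):
Base rate for 61.10 is 7.5%.
61.10 has an FTA preferential rate, but origin Ravon is not Velador; base rate stands.
The additional-duty order on 61.10 targets Ravland, not Ravon; it does not apply.
Duty = ¥443,224.76 × 7.5% = ¥33,241.86.
Line 2 (32.81, Ravland, 1,119 pairs, ¥75,353.46):
Base rate for 32.81 is 15% + ¥2.12/pair.
32.81 has an FTA preferential rate, but origin Ravland is not Velador; base rate stands.
Additional duty on 32.81 from Ravland: +42.8%. Applied ad valorem rate: 15% + 42.8% = 57.8%.
Duty = ¥75,353.46 × 57.8% + 1,119 × ¥2.12 = ¥45,926.58.
Total = ¥33,241.86 + ¥45,926.58 = ¥79,168.44.

¥79,168.44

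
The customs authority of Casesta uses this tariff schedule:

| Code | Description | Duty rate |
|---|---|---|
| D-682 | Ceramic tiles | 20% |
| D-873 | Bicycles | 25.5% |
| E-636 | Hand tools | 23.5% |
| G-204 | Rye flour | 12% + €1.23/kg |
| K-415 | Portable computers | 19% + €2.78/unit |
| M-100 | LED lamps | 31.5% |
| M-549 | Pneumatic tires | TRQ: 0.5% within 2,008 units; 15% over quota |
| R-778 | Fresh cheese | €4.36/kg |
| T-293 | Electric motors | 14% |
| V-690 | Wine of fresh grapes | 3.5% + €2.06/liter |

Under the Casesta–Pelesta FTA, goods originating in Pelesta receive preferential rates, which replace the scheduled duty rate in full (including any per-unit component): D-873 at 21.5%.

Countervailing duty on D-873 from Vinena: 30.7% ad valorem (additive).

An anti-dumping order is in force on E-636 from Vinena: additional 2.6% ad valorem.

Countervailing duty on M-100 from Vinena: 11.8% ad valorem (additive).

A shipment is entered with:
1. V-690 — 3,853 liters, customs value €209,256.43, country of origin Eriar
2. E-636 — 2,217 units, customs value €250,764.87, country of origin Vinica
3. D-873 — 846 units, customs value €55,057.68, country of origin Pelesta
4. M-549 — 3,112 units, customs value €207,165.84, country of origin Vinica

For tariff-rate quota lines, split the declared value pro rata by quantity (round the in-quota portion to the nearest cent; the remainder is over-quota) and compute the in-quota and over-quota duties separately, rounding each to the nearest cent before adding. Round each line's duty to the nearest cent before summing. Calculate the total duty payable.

Line 1 (V-690, Eriar, 3,853 liters, €209,256.43):
Base rate for V-690 is 3.5% + €2.06/liter.
Duty = €209,256.43 × 3.5% + 3,853 × €2.06 = €15,261.16.
Line 2 (E-636, Vinica, 2,217 units, €250,764.87):
Base rate for E-636 is 23.5%.
The additional-duty order on E-636 targets Vinena, not Vinica; it does not apply.
Duty = €250,764.87 × 23.5% = €58,929.74.
Line 3 (D-873, Pelesta, 846 units, €55,057.68):
Base rate for D-873 is 25.5%.
Origin Pelesta qualifies under the Casesta–Pelesta agreement and D-873 is covered: preferential rate 21.5% applies instead.
The additional-duty order on D-873 targets Vinena, not Pelesta; it does not apply.
Duty = €55,057.68 × 21.5% = €11,837.40.
Line 4 (M-549, Vinica, 3,112 units, €207,165.84):
Code M-549 is under a tariff-rate quota (threshold 2,008 units). In-quota: 2,008 units at 0.5%; over-quota: 1,104 units at 15%.
Pro-rata value split: in-quota = €207,165.84 × 2,008/3,112 = €133,672.56; over-quota = €207,165.84 − €133,672.56 = €73,493.28.
In-quota duty = €133,672.56 × 0.5% = €668.36. Over-quota duty = €73,493.28 × 15% = €11,023.99.
Line duty = €668.36 + €11,023.99 = €11,692.35.
Total = €15,261.16 + €58,929.74 + €11,837.40 + €11,692.35 = €97,720.65.

€97,720.65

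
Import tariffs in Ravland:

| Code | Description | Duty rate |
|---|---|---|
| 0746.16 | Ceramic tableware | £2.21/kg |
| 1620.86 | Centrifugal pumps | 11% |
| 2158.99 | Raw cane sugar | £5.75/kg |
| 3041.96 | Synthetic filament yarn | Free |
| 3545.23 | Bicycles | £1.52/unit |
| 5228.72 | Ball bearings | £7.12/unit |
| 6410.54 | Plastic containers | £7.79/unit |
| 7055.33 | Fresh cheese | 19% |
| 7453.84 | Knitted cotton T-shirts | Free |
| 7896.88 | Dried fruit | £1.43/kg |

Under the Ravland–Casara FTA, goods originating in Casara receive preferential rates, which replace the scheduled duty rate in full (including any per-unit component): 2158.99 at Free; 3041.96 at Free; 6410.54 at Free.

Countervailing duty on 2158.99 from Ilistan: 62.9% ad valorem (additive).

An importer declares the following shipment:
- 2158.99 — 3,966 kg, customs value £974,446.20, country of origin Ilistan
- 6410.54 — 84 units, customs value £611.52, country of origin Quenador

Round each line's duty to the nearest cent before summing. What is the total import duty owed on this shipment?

Line 1 (2158.99, Ilistan, 3,966 kg, £974,446.20):
Base rate for 2158.99 is £5.75/kg.
2158.99 has an FTA preferential rate, but origin Ilistan is not Casara; base rate stands.
Additional duty on 2158.99 from Ilistan: +62.9% ad valorem. Applied ad valorem rate = 62.9%.
Duty = £974,446.20 × 62.9% + 3,966 × £5.75 = £635,731.16.
Line 2 (6410.54, Quenador, 84 units, £611.52):
Base rate for 6410.54 is £7.79/unit.
6410.54 has an FTA preferential rate, but origin Quenador is not Casara; base rate stands.
Duty = 84 × £7.79 = £654.36.
Total = £635,731.16 + £654.36 = £636,385.52.

£636,385.52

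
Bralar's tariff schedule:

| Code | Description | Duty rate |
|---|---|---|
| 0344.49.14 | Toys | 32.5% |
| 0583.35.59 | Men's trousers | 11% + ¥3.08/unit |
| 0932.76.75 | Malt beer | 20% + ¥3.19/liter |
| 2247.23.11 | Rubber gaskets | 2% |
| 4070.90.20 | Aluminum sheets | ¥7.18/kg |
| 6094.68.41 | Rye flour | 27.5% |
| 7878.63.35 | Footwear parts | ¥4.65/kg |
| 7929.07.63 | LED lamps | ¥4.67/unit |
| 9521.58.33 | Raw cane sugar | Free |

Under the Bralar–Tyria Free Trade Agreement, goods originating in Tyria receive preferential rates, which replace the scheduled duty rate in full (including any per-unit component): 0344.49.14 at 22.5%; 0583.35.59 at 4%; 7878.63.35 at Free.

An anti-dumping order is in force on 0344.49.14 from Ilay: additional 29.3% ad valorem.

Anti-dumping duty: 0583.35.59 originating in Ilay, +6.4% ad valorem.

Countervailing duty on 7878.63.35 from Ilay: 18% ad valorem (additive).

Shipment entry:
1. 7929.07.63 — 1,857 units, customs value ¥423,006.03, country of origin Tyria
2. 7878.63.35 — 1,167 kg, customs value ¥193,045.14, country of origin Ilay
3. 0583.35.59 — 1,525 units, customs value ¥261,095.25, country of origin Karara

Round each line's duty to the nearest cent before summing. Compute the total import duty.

Line 1 (7929.07.63, Tyria, 1,857 units, ¥423,006.03):
Base rate for 7929.07.63 is ¥4.67/unit.
Origin Tyria is the FTA partner but 7929.07.63 is not on the preference list; base rate stands.
Duty = 1,857 × ¥4.67 = ¥8,672.19.
Line 2 (7878.63.35, Ilay, 1,167 kg, ¥193,045.14):
Base rate for 7878.63.35 is ¥4.65/kg.
7878.63.35 has an FTA preferential rate, but origin Ilay is not Tyria; base rate stands.
Additional duty on 7878.63.35 from Ilay: +18% ad valorem. Applied ad valorem rate = 18%.
Duty = ¥193,045.14 × 18% + 1,167 × ¥4.65 = ¥40,174.68.
Line 3 (0583.35.59, Karara, 1,525 units, ¥261,095.25):
Base rate for 0583.35.59 is 11% + ¥3.08/unit.
0583.35.59 has an FTA preferential rate, but origin Karara is not Tyria; base rate stands.
The additional-duty order on 0583.35.59 targets Ilay, not Karara; it does not apply.
Duty = ¥261,095.25 × 11% + 1,525 × ¥3.08 = ¥33,417.48.
Total = ¥8,672.19 + ¥40,174.68 + ¥33,417.48 = ¥82,264.35.

¥82,264.35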